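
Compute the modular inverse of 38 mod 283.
216

gcd(38, 283) = 1, so the inverse exists.
Extended Euclidean algorithm on (283, 38):
283 = 7 × 38 + 17  ⟹  17 = (1)·283 + (-7)·38
38 = 2 × 17 + 4  ⟹  4 = (-2)·283 + (15)·38
17 = 4 × 4 + 1  ⟹  1 = (9)·283 + (-67)·38
So (-67)·38 ≡ 1 (mod 283), i.e. 38^(-1) ≡ -67 ≡ 216 (mod 283).
Check: 38 × 216 = 8208 ≡ 1 (mod 283)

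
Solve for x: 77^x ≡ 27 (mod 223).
201

Baby-step giant-step with step n = ⌈√223⌉ = 15.
Baby steps 77^j mod 223 (j:value) for j=0..14: 0:1, 1:77, 2:131, 3:52, 4:213, 5:122, 6:28, 7:149, 8:100, 9:118, 10:166, 11:71, 12:115, 13:158, 14:124.
Giant-step multiplier: 77^(-15) ≡ 77^(222-15) = 77^207 ≡ 87 (mod 223).
Giant steps γ_i = 27·87^i mod 223: γ_0=27, γ_1=119, γ_2=95, γ_3=14, γ_4=103, γ_5=41, γ_6=222, γ_7=136, γ_8=13, γ_9=16, γ_10=54, γ_11=15, γ_12=190, γ_13=28 (in table at j=6).
x = i·n + j = 13·15 + 6 = 201.
Check: 77^201 ≡ 27 (mod 223).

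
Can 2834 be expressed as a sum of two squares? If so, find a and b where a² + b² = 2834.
5² + 53² (a=5, b=53)

Factorization: 2834 = 2 × 13 × 109
By Fermat: n is sum of two squares iff every prime p ≡ 3 (mod 4) appears to even power.
All primes ≡ 3 (mod 4) appear to even power.
Search a = 0, 1, 2, … for 2834 - a² a perfect square: first hit at a = 5: 2834 - 25 = 2809 = 53².
2834 = 5² + 53² = 25 + 2809 ✓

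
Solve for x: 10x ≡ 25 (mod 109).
x ≡ 57 (mod 109)

gcd(10, 109) = 1, which divides 25, so solutions exist.
Find 10^(-1) mod 109 by the extended Euclidean algorithm:
109 = 10 × 10 + 9  ⟹  9 = (1)·109 + (-10)·10
10 = 1 × 9 + 1  ⟹  1 = (-1)·109 + (11)·10
So (11)·10 ≡ 1 (mod 109), i.e. 10^(-1) ≡ 11 (mod 109).
x ≡ 11 × 25 = 275 ≡ 57 (mod 109).
Check: 10 × 57 = 570 ≡ 25 (mod 109).
Unique solution: x ≡ 57 (mod 109)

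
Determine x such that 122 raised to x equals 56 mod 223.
60

Baby-step giant-step with step n = ⌈√223⌉ = 15.
Baby steps 122^j mod 223 (j:value) for j=0..14: 0:1, 1:122, 2:166, 3:182, 4:127, 5:107, 6:120, 7:145, 8:73, 9:209, 10:76, 11:129, 12:128, 13:6, 14:63.
Giant-step multiplier: 122^(-15) ≡ 122^(222-15) = 122^207 ≡ 208 (mod 223).
Giant steps γ_i = 56·208^i mod 223: γ_0=56, γ_1=52, γ_2=112, γ_3=104, γ_4=1 (in table at j=0).
x = i·n + j = 4·15 + 0 = 60.
Check: 122^60 ≡ 56 (mod 223).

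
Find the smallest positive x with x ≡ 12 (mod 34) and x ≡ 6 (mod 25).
556

Using Chinese Remainder Theorem:
M = 34 × 25 = 850
M1 = 25, M2 = 34
y1 = 25^(-1) mod 34 = 15
y2 = 34^(-1) mod 25 = 14
x = (12×25×15 + 6×34×14) mod 850 = 556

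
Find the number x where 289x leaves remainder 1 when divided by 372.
121

gcd(289, 372) = 1, so the inverse exists.
Extended Euclidean algorithm on (372, 289):
372 = 1 × 289 + 83  ⟹  83 = (1)·372 + (-1)·289
289 = 3 × 83 + 40  ⟹  40 = (-3)·372 + (4)·289
83 = 2 × 40 + 3  ⟹  3 = (7)·372 + (-9)·289
40 = 13 × 3 + 1  ⟹  1 = (-94)·372 + (121)·289
So (121)·289 ≡ 1 (mod 372), i.e. 289^(-1) ≡ 121 (mod 372).
Check: 289 × 121 = 34969 ≡ 1 (mod 372)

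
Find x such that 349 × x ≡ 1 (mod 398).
333

gcd(349, 398) = 1, so the inverse exists.
Extended Euclidean algorithm on (398, 349):
398 = 1 × 349 + 49  ⟹  49 = (1)·398 + (-1)·349
349 = 7 × 49 + 6  ⟹  6 = (-7)·398 + (8)·349
49 = 8 × 6 + 1  ⟹  1 = (57)·398 + (-65)·349
So (-65)·349 ≡ 1 (mod 398), i.e. 349^(-1) ≡ -65 ≡ 333 (mod 398).
Check: 349 × 333 = 116217 ≡ 1 (mod 398)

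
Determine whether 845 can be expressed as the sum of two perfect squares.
2² + 29² (a=2, b=29)

Factorization: 845 = 5 × 13^2
By Fermat: n is sum of two squares iff every prime p ≡ 3 (mod 4) appears to even power.
All primes ≡ 3 (mod 4) appear to even power.
Search a = 0, 1, 2, … for 845 - a² a perfect square: first hit at a = 2: 845 - 4 = 841 = 29².
845 = 2² + 29² = 4 + 841 ✓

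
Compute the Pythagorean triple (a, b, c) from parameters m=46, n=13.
(1947, 1196, 2285)

Euclid's formula: a = m² - n², b = 2mn, c = m² + n²
m = 46, n = 13
a = 46² - 13² = 2116 - 169 = 1947
b = 2 × 46 × 13 = 1196
c = 46² + 13² = 2116 + 169 = 2285
Verification: 1947² + 1196² = 3790809 + 1430416 = 5221225 = 2285² ✓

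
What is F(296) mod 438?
219

Matrix identity: Q^n = [[F_(n+1), F_n], [F_n, F_(n-1)]] with Q = [[1,1],[1,0]].
n = 296 = 100101000₂. Square-and-multiply, entries mod 438:
Q^1 = [[1,1],[1,0]]
Q^2 = (Q^1)² = [[2,1],[1,1]]
Q^4 = (Q^2)² = [[5,3],[3,2]]
Q^9 = (Q^4)²·Q = [[55,34],[34,21]]
Q^18 = (Q^9)² = [[239,394],[394,283]]
Q^37 = (Q^18)²·Q = [[173,365],[365,246]]
Q^74 = (Q^37)² = [[218,73],[73,145]]
Q^148 = (Q^74)² = [[293,219],[219,74]]
Q^296 = (Q^148)² = [[220,219],[219,1]]
F_296 mod 438 = Q^296[0][1] = 219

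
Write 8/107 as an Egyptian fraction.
1/14 + 1/300 + 1/224700

Greedy algorithm:
8/107: ceiling(107/8) = 14, use 1/14
5/1498: ceiling(1498/5) = 300, use 1/300
1/224700: ceiling(224700/1) = 224700, use 1/224700
Result: 8/107 = 1/14 + 1/300 + 1/224700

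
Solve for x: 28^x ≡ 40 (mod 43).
38

Baby-step giant-step with step n = ⌈√43⌉ = 7.
Baby steps 28^j mod 43 (j:value) for j=0..6: 0:1, 1:28, 2:10, 3:22, 4:14, 5:5, 6:11.
Giant-step multiplier: 28^(-7) ≡ 28^(42-7) = 28^35 ≡ 37 (mod 43).
Giant steps γ_i = 40·37^i mod 43: γ_0=40, γ_1=18, γ_2=21, γ_3=3, γ_4=25, γ_5=22 (in table at j=3).
x = i·n + j = 5·7 + 3 = 38.
Check: 28^38 ≡ 40 (mod 43).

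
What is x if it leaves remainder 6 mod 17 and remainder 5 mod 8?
125

Using Chinese Remainder Theorem:
M = 17 × 8 = 136
M1 = 8, M2 = 17
y1 = 8^(-1) mod 17 = 15
y2 = 17^(-1) mod 8 = 1
x = (6×8×15 + 5×17×1) mod 136 = 125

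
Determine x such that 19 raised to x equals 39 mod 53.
25

Baby-step giant-step with step n = ⌈√53⌉ = 8.
Baby steps 19^j mod 53 (j:value) for j=0..7: 0:1, 1:19, 2:43, 3:22, 4:47, 5:45, 6:7, 7:27.
Giant-step multiplier: 19^(-8) ≡ 19^(52-8) = 19^44 ≡ 28 (mod 53).
Giant steps γ_i = 39·28^i mod 53: γ_0=39, γ_1=32, γ_2=48, γ_3=19 (in table at j=1).
x = i·n + j = 3·8 + 1 = 25.
Check: 19^25 ≡ 39 (mod 53).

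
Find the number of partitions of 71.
4697205

p(n) counts ways to write n as a sum of positive integers (order ignored).
Euler's pentagonal recurrence: p(k) = p(k-1) + p(k-2) - p(k-5) - p(k-7) + p(k-12) + p(k-15) - ... (offsets j(3j∓1)/2, signs ++--, p(0)=1, p(<0)=0).
DP table for k = 0..70: p(0)=1, p(1)=1, p(2)=2, p(3)=3, p(4)=5, p(5)=7, p(6)=11, p(7)=15, p(8)=22, p(9)=30, p(10)=42, p(11)=56, p(12)=77, p(13)=101, p(14)=135, p(15)=176, p(16)=231, p(17)=297, p(18)=385, p(19)=490, p(20)=627, p(21)=792, p(22)=1002, p(23)=1255, p(24)=1575, p(25)=1958, p(26)=2436, p(27)=3010, p(28)=3718, p(29)=4565, p(30)=5604, p(31)=6842, p(32)=8349, p(33)=10143, p(34)=12310, p(35)=14883, p(36)=17977, p(37)=21637, p(38)=26015, p(39)=31185, p(40)=37338, p(41)=44583, p(42)=53174, p(43)=63261, p(44)=75175, p(45)=89134, p(46)=105558, p(47)=124754, p(48)=147273, p(49)=173525, p(50)=204226, p(51)=239943, p(52)=281589, p(53)=329931, p(54)=386155, p(55)=451276, p(56)=526823, p(57)=614154, p(58)=715220, p(59)=831820, p(60)=966467, p(61)=1121505, p(62)=1300156, p(63)=1505499, p(64)=1741630, p(65)=2012558, p(66)=2323520, p(67)=2679689, p(68)=3087735, p(69)=3554345, p(70)=4087968.
Final step: p(71) = p(70) + p(69) - p(66) - p(64) + p(59) + p(56) - p(49) - p(45) + p(36) + p(31) - p(20) - p(14) + p(1)
= 4087968 + 3554345 - 2323520 - 1741630 + 831820 + 526823 - 173525 - 89134 + 17977 + 6842 - 627 - 135 + 1
= 4697205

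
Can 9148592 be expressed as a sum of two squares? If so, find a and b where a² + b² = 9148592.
Not possible

Factorization: 9148592 = 2^4 × 83^3
By Fermat: n is sum of two squares iff every prime p ≡ 3 (mod 4) appears to even power.
Prime(s) ≡ 3 (mod 4) with odd exponent: [(83, 3)]
Therefore 9148592 cannot be expressed as a² + b².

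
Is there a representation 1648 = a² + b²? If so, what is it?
Not possible

Factorization: 1648 = 2^4 × 103
By Fermat: n is sum of two squares iff every prime p ≡ 3 (mod 4) appears to even power.
Prime(s) ≡ 3 (mod 4) with odd exponent: [(103, 1)]
Therefore 1648 cannot be expressed as a² + b².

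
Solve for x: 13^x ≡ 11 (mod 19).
6

Baby-step giant-step with step n = ⌈√19⌉ = 5.
Baby steps 13^j mod 19 (j:value) for j=0..4: 0:1, 1:13, 2:17, 3:12, 4:4.
Giant-step multiplier: 13^(-5) ≡ 13^(18-5) = 13^13 ≡ 15 (mod 19).
Giant steps γ_i = 11·15^i mod 19: γ_0=11, γ_1=13 (in table at j=1).
x = i·n + j = 1·5 + 1 = 6.
Check: 13^6 ≡ 11 (mod 19).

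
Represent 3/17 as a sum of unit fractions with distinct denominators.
1/6 + 1/102

Greedy algorithm:
3/17: ceiling(17/3) = 6, use 1/6
1/102: ceiling(102/1) = 102, use 1/102
Result: 3/17 = 1/6 + 1/102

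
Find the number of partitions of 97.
133230930

p(n) counts ways to write n as a sum of positive integers (order ignored).
Euler's pentagonal recurrence: p(k) = p(k-1) + p(k-2) - p(k-5) - p(k-7) + p(k-12) + p(k-15) - ... (offsets j(3j∓1)/2, signs ++--, p(0)=1, p(<0)=0).
DP table for k = 0..96: p(0)=1, p(1)=1, p(2)=2, p(3)=3, p(4)=5, p(5)=7, p(6)=11, p(7)=15, p(8)=22, p(9)=30, p(10)=42, p(11)=56, p(12)=77, p(13)=101, p(14)=135, p(15)=176, p(16)=231, p(17)=297, p(18)=385, p(19)=490, p(20)=627, p(21)=792, p(22)=1002, p(23)=1255, p(24)=1575, p(25)=1958, p(26)=2436, p(27)=3010, p(28)=3718, p(29)=4565, p(30)=5604, p(31)=6842, p(32)=8349, p(33)=10143, p(34)=12310, p(35)=14883, p(36)=17977, p(37)=21637, p(38)=26015, p(39)=31185, p(40)=37338, p(41)=44583, p(42)=53174, p(43)=63261, p(44)=75175, p(45)=89134, p(46)=105558, p(47)=124754, p(48)=147273, p(49)=173525, p(50)=204226, p(51)=239943, p(52)=281589, p(53)=329931, p(54)=386155, p(55)=451276, p(56)=526823, p(57)=614154, p(58)=715220, p(59)=831820, p(60)=966467, p(61)=1121505, p(62)=1300156, p(63)=1505499, p(64)=1741630, p(65)=2012558, p(66)=2323520, p(67)=2679689, p(68)=3087735, p(69)=3554345, p(70)=4087968, p(71)=4697205, p(72)=5392783, p(73)=6185689, p(74)=7089500, p(75)=8118264, p(76)=9289091, p(77)=10619863, p(78)=12132164, p(79)=13848650, p(80)=15796476, p(81)=18004327, p(82)=20506255, p(83)=23338469, p(84)=26543660, p(85)=30167357, p(86)=34262962, p(87)=38887673, p(88)=44108109, p(89)=49995925, p(90)=56634173, p(91)=64112359, p(92)=72533807, p(93)=82010177, p(94)=92669720, p(95)=104651419, p(96)=118114304.
Final step: p(97) = p(96) + p(95) - p(92) - p(90) + p(85) + p(82) - p(75) - p(71) + p(62) + p(57) - p(46) - p(40) + p(27) + p(20) - p(5)
= 118114304 + 104651419 - 72533807 - 56634173 + 30167357 + 20506255 - 8118264 - 4697205 + 1300156 + 614154 - 105558 - 37338 + 3010 + 627 - 7
= 133230930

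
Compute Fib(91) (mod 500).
309

Matrix identity: Q^n = [[F_(n+1), F_n], [F_n, F_(n-1)]] with Q = [[1,1],[1,0]].
n = 91 = 1011011₂. Square-and-multiply, entries mod 500:
Q^1 = [[1,1],[1,0]]
Q^2 = (Q^1)² = [[2,1],[1,1]]
Q^5 = (Q^2)²·Q = [[8,5],[5,3]]
Q^11 = (Q^5)²·Q = [[144,89],[89,55]]
Q^22 = (Q^11)² = [[157,211],[211,446]]
Q^45 = (Q^22)²·Q = [[403,170],[170,233]]
Q^91 = (Q^45)²·Q = [[429,309],[309,120]]
F_91 mod 500 = Q^91[0][1] = 309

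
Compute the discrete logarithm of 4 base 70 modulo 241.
220

Baby-step giant-step with step n = ⌈√241⌉ = 16.
Baby steps 70^j mod 241 (j:value) for j=0..15: 0:1, 1:70, 2:80, 3:57, 4:134, 5:222, 6:116, 7:167, 8:122, 9:105, 10:120, 11:206, 12:201, 13:92, 14:174, 15:130.
Giant-step multiplier: 70^(-16) ≡ 70^(240-16) = 70^224 ≡ 54 (mod 241).
Giant steps γ_i = 4·54^i mod 241: γ_0=4, γ_1=216, γ_2=96, γ_3=123, γ_4=135, γ_5=60, γ_6=107, γ_7=235, γ_8=158, γ_9=97, γ_10=177, γ_11=159, γ_12=151, γ_13=201 (in table at j=12).
x = i·n + j = 13·16 + 12 = 220.
Check: 70^220 ≡ 4 (mod 241).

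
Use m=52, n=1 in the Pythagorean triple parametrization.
(2703, 104, 2705)

Euclid's formula: a = m² - n², b = 2mn, c = m² + n²
m = 52, n = 1
a = 52² - 1² = 2704 - 1 = 2703
b = 2 × 52 × 1 = 104
c = 52² + 1² = 2704 + 1 = 2705
Verification: 2703² + 104² = 7306209 + 10816 = 7317025 = 2705² ✓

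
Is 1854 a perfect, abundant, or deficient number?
abundant

Proper divisors of 1854: sum = 1 + 2 + 3 + 6 + 9 + 18 + 103 + 206 + 309 + 618 + 927 = 2202
Since 2202 > 1854, 1854 is abundant.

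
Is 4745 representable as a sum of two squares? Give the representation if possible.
11² + 68² (a=11, b=68)

Factorization: 4745 = 5 × 13 × 73
By Fermat: n is sum of two squares iff every prime p ≡ 3 (mod 4) appears to even power.
All primes ≡ 3 (mod 4) appear to even power.
Search a = 0, 1, 2, … for 4745 - a² a perfect square: first hit at a = 11: 4745 - 121 = 4624 = 68².
4745 = 11² + 68² = 121 + 4624 ✓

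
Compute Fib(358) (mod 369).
368

Matrix identity: Q^n = [[F_(n+1), F_n], [F_n, F_(n-1)]] with Q = [[1,1],[1,0]].
n = 358 = 101100110₂. Square-and-multiply, entries mod 369:
Q^1 = [[1,1],[1,0]]
Q^2 = (Q^1)² = [[2,1],[1,1]]
Q^5 = (Q^2)²·Q = [[8,5],[5,3]]
Q^11 = (Q^5)²·Q = [[144,89],[89,55]]
Q^22 = (Q^11)² = [[244,368],[368,245]]
Q^44 = (Q^22)² = [[128,249],[249,248]]
Q^89 = (Q^44)²·Q = [[55,157],[157,267]]
Q^179 = (Q^89)²·Q = [[0,368],[368,1]]
Q^358 = (Q^179)² = [[1,368],[368,2]]
F_358 mod 369 = Q^358[0][1] = 368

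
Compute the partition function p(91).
64112359

p(n) counts ways to write n as a sum of positive integers (order ignored).
Euler's pentagonal recurrence: p(k) = p(k-1) + p(k-2) - p(k-5) - p(k-7) + p(k-12) + p(k-15) - ... (offsets j(3j∓1)/2, signs ++--, p(0)=1, p(<0)=0).
DP table for k = 0..90: p(0)=1, p(1)=1, p(2)=2, p(3)=3, p(4)=5, p(5)=7, p(6)=11, p(7)=15, p(8)=22, p(9)=30, p(10)=42, p(11)=56, p(12)=77, p(13)=101, p(14)=135, p(15)=176, p(16)=231, p(17)=297, p(18)=385, p(19)=490, p(20)=627, p(21)=792, p(22)=1002, p(23)=1255, p(24)=1575, p(25)=1958, p(26)=2436, p(27)=3010, p(28)=3718, p(29)=4565, p(30)=5604, p(31)=6842, p(32)=8349, p(33)=10143, p(34)=12310, p(35)=14883, p(36)=17977, p(37)=21637, p(38)=26015, p(39)=31185, p(40)=37338, p(41)=44583, p(42)=53174, p(43)=63261, p(44)=75175, p(45)=89134, p(46)=105558, p(47)=124754, p(48)=147273, p(49)=173525, p(50)=204226, p(51)=239943, p(52)=281589, p(53)=329931, p(54)=386155, p(55)=451276, p(56)=526823, p(57)=614154, p(58)=715220, p(59)=831820, p(60)=966467, p(61)=1121505, p(62)=1300156, p(63)=1505499, p(64)=1741630, p(65)=2012558, p(66)=2323520, p(67)=2679689, p(68)=3087735, p(69)=3554345, p(70)=4087968, p(71)=4697205, p(72)=5392783, p(73)=6185689, p(74)=7089500, p(75)=8118264, p(76)=9289091, p(77)=10619863, p(78)=12132164, p(79)=13848650, p(80)=15796476, p(81)=18004327, p(82)=20506255, p(83)=23338469, p(84)=26543660, p(85)=30167357, p(86)=34262962, p(87)=38887673, p(88)=44108109, p(89)=49995925, p(90)=56634173.
Final step: p(91) = p(90) + p(89) - p(86) - p(84) + p(79) + p(76) - p(69) - p(65) + p(56) + p(51) - p(40) - p(34) + p(21) + p(14)
= 56634173 + 49995925 - 34262962 - 26543660 + 13848650 + 9289091 - 3554345 - 2012558 + 526823 + 239943 - 37338 - 12310 + 792 + 135
= 64112359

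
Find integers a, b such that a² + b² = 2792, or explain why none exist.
26² + 46² (a=26, b=46)

Factorization: 2792 = 2^3 × 349
By Fermat: n is sum of two squares iff every prime p ≡ 3 (mod 4) appears to even power.
All primes ≡ 3 (mod 4) appear to even power.
Search a = 0, 1, 2, … for 2792 - a² a perfect square: first hit at a = 26: 2792 - 676 = 2116 = 46².
2792 = 26² + 46² = 676 + 2116 ✓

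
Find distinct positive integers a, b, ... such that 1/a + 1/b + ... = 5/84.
1/17 + 1/1428

Greedy algorithm:
5/84: ceiling(84/5) = 17, use 1/17
1/1428: ceiling(1428/1) = 1428, use 1/1428
Result: 5/84 = 1/17 + 1/1428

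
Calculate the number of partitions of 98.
150198136

p(n) counts ways to write n as a sum of positive integers (order ignored).
Euler's pentagonal recurrence: p(k) = p(k-1) + p(k-2) - p(k-5) - p(k-7) + p(k-12) + p(k-15) - ... (offsets j(3j∓1)/2, signs ++--, p(0)=1, p(<0)=0).
DP table for k = 0..97: p(0)=1, p(1)=1, p(2)=2, p(3)=3, p(4)=5, p(5)=7, p(6)=11, p(7)=15, p(8)=22, p(9)=30, p(10)=42, p(11)=56, p(12)=77, p(13)=101, p(14)=135, p(15)=176, p(16)=231, p(17)=297, p(18)=385, p(19)=490, p(20)=627, p(21)=792, p(22)=1002, p(23)=1255, p(24)=1575, p(25)=1958, p(26)=2436, p(27)=3010, p(28)=3718, p(29)=4565, p(30)=5604, p(31)=6842, p(32)=8349, p(33)=10143, p(34)=12310, p(35)=14883, p(36)=17977, p(37)=21637, p(38)=26015, p(39)=31185, p(40)=37338, p(41)=44583, p(42)=53174, p(43)=63261, p(44)=75175, p(45)=89134, p(46)=105558, p(47)=124754, p(48)=147273, p(49)=173525, p(50)=204226, p(51)=239943, p(52)=281589, p(53)=329931, p(54)=386155, p(55)=451276, p(56)=526823, p(57)=614154, p(58)=715220, p(59)=831820, p(60)=966467, p(61)=1121505, p(62)=1300156, p(63)=1505499, p(64)=1741630, p(65)=2012558, p(66)=2323520, p(67)=2679689, p(68)=3087735, p(69)=3554345, p(70)=4087968, p(71)=4697205, p(72)=5392783, p(73)=6185689, p(74)=7089500, p(75)=8118264, p(76)=9289091, p(77)=10619863, p(78)=12132164, p(79)=13848650, p(80)=15796476, p(81)=18004327, p(82)=20506255, p(83)=23338469, p(84)=26543660, p(85)=30167357, p(86)=34262962, p(87)=38887673, p(88)=44108109, p(89)=49995925, p(90)=56634173, p(91)=64112359, p(92)=72533807, p(93)=82010177, p(94)=92669720, p(95)=104651419, p(96)=118114304, p(97)=133230930.
Final step: p(98) = p(97) + p(96) - p(93) - p(91) + p(86) + p(83) - p(76) - p(72) + p(63) + p(58) - p(47) - p(41) + p(28) + p(21) - p(6)
= 133230930 + 118114304 - 82010177 - 64112359 + 34262962 + 23338469 - 9289091 - 5392783 + 1505499 + 715220 - 124754 - 44583 + 3718 + 792 - 11
= 150198136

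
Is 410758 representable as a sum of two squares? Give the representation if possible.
Not possible

Factorization: 410758 = 2 × 59^3
By Fermat: n is sum of two squares iff every prime p ≡ 3 (mod 4) appears to even power.
Prime(s) ≡ 3 (mod 4) with odd exponent: [(59, 3)]
Therefore 410758 cannot be expressed as a² + b².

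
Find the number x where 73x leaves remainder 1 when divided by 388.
101

gcd(73, 388) = 1, so the inverse exists.
Extended Euclidean algorithm on (388, 73):
388 = 5 × 73 + 23  ⟹  23 = (1)·388 + (-5)·73
73 = 3 × 23 + 4  ⟹  4 = (-3)·388 + (16)·73
23 = 5 × 4 + 3  ⟹  3 = (16)·388 + (-85)·73
4 = 1 × 3 + 1  ⟹  1 = (-19)·388 + (101)·73
So (101)·73 ≡ 1 (mod 388), i.e. 73^(-1) ≡ 101 (mod 388).
Check: 73 × 101 = 7373 ≡ 1 (mod 388)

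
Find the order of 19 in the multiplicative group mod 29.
28

29 is prime, so ord(19) divides φ(29) = 28.
Divisors of 28: 1, 2, 4, 7, 14, 28.
Repeated squaring: 19^1 ≡ 19, 19^2 ≡ 13, 19^4 ≡ 24, 19^8 ≡ 25, 19^16 ≡ 16 (mod 29).
Test 19^d mod 29 for each divisor d in increasing order:
19^1 ≡ 19
19^2 ≡ 13
19^4 ≡ 24
19^7 = 19^4·19^2·19^1 ≡ 12
19^14 = 19^8·19^4·19^2 ≡ 28
19^28 = 19^16·19^8·19^4 ≡ 1  ← first divisor giving 1
The order is 28.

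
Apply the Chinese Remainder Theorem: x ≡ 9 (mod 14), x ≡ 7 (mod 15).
37

Using Chinese Remainder Theorem:
M = 14 × 15 = 210
M1 = 15, M2 = 14
y1 = 15^(-1) mod 14 = 1
y2 = 14^(-1) mod 15 = 14
x = (9×15×1 + 7×14×14) mod 210 = 37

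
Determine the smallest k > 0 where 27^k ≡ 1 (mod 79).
26

79 is prime, so ord(27) divides φ(79) = 78.
Divisors of 78: 1, 2, 3, 6, 13, 26, 39, 78.
Repeated squaring: 27^1 ≡ 27, 27^2 ≡ 18, 27^4 ≡ 8, 27^8 ≡ 64, 27^16 ≡ 67, 27^32 ≡ 65, 27^64 ≡ 38 (mod 79).
Test 27^d mod 79 for each divisor d in increasing order:
27^1 ≡ 27
27^2 ≡ 18
27^3 = 27^2·27^1 ≡ 12
27^6 = 27^4·27^2 ≡ 65
27^13 = 27^8·27^4·27^1 ≡ 78
27^26 = 27^16·27^8·27^2 ≡ 1  ← first divisor giving 1
The order is 26.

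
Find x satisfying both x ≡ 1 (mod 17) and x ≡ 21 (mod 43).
494

Using Chinese Remainder Theorem:
M = 17 × 43 = 731
M1 = 43, M2 = 17
y1 = 43^(-1) mod 17 = 2
y2 = 17^(-1) mod 43 = 38
x = (1×43×2 + 21×17×38) mod 731 = 494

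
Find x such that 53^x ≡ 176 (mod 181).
138

Baby-step giant-step with step n = ⌈√181⌉ = 14.
Baby steps 53^j mod 181 (j:value) for j=0..13: 0:1, 1:53, 2:94, 3:95, 4:148, 5:61, 6:156, 7:123, 8:3, 9:159, 10:101, 11:104, 12:82, 13:2.
Giant-step multiplier: 53^(-14) ≡ 53^(180-14) = 53^166 ≡ 111 (mod 181).
Giant steps γ_i = 176·111^i mod 181: γ_0=176, γ_1=169, γ_2=116, γ_3=25, γ_4=60, γ_5=144, γ_6=56, γ_7=62, γ_8=4, γ_9=82 (in table at j=12).
x = i·n + j = 9·14 + 12 = 138.
Check: 53^138 ≡ 176 (mod 181).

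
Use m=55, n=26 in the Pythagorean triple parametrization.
(2349, 2860, 3701)

Euclid's formula: a = m² - n², b = 2mn, c = m² + n²
m = 55, n = 26
a = 55² - 26² = 3025 - 676 = 2349
b = 2 × 55 × 26 = 2860
c = 55² + 26² = 3025 + 676 = 3701
Verification: 2349² + 2860² = 5517801 + 8179600 = 13697401 = 3701² ✓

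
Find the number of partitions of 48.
147273

p(n) counts ways to write n as a sum of positive integers (order ignored).
Euler's pentagonal recurrence: p(k) = p(k-1) + p(k-2) - p(k-5) - p(k-7) + p(k-12) + p(k-15) - ... (offsets j(3j∓1)/2, signs ++--, p(0)=1, p(<0)=0).
DP table for k = 0..47: p(0)=1, p(1)=1, p(2)=2, p(3)=3, p(4)=5, p(5)=7, p(6)=11, p(7)=15, p(8)=22, p(9)=30, p(10)=42, p(11)=56, p(12)=77, p(13)=101, p(14)=135, p(15)=176, p(16)=231, p(17)=297, p(18)=385, p(19)=490, p(20)=627, p(21)=792, p(22)=1002, p(23)=1255, p(24)=1575, p(25)=1958, p(26)=2436, p(27)=3010, p(28)=3718, p(29)=4565, p(30)=5604, p(31)=6842, p(32)=8349, p(33)=10143, p(34)=12310, p(35)=14883, p(36)=17977, p(37)=21637, p(38)=26015, p(39)=31185, p(40)=37338, p(41)=44583, p(42)=53174, p(43)=63261, p(44)=75175, p(45)=89134, p(46)=105558, p(47)=124754.
Final step: p(48) = p(47) + p(46) - p(43) - p(41) + p(36) + p(33) - p(26) - p(22) + p(13) + p(8)
= 124754 + 105558 - 63261 - 44583 + 17977 + 10143 - 2436 - 1002 + 101 + 22
= 147273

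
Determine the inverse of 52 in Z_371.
264

gcd(52, 371) = 1, so the inverse exists.
Extended Euclidean algorithm on (371, 52):
371 = 7 × 52 + 7  ⟹  7 = (1)·371 + (-7)·52
52 = 7 × 7 + 3  ⟹  3 = (-7)·371 + (50)·52
7 = 2 × 3 + 1  ⟹  1 = (15)·371 + (-107)·52
So (-107)·52 ≡ 1 (mod 371), i.e. 52^(-1) ≡ -107 ≡ 264 (mod 371).
Check: 52 × 264 = 13728 ≡ 1 (mod 371)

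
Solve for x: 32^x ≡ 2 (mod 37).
29

Baby-step giant-step with step n = ⌈√37⌉ = 7.
Baby steps 32^j mod 37 (j:value) for j=0..6: 0:1, 1:32, 2:25, 3:23, 4:33, 5:20, 6:11.
Giant-step multiplier: 32^(-7) ≡ 32^(36-7) = 32^29 ≡ 2 (mod 37).
Giant steps γ_i = 2·2^i mod 37: γ_0=2, γ_1=4, γ_2=8, γ_3=16, γ_4=32 (in table at j=1).
x = i·n + j = 4·7 + 1 = 29.
Check: 32^29 ≡ 2 (mod 37).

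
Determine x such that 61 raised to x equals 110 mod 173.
71

Baby-step giant-step with step n = ⌈√173⌉ = 14.
Baby steps 61^j mod 173 (j:value) for j=0..13: 0:1, 1:61, 2:88, 3:5, 4:132, 5:94, 6:25, 7:141, 8:124, 9:125, 10:13, 11:101, 12:106, 13:65.
Giant-step multiplier: 61^(-14) ≡ 61^(172-14) = 61^158 ≡ 37 (mod 173).
Giant steps γ_i = 110·37^i mod 173: γ_0=110, γ_1=91, γ_2=80, γ_3=19, γ_4=11, γ_5=61 (in table at j=1).
x = i·n + j = 5·14 + 1 = 71.
Check: 61^71 ≡ 110 (mod 173).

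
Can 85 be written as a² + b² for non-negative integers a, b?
2² + 9² (a=2, b=9)

Factorization: 85 = 5 × 17
By Fermat: n is sum of two squares iff every prime p ≡ 3 (mod 4) appears to even power.
All primes ≡ 3 (mod 4) appear to even power.
Search a = 0, 1, 2, … for 85 - a² a perfect square: first hit at a = 2: 85 - 4 = 81 = 9².
85 = 2² + 9² = 4 + 81 ✓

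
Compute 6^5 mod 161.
48

Repeated squaring. Binary of 5 = 101.
6^1 ≡ 6 (mod 161); 6^2 ≡ 36 (mod 161); 6^4 ≡ 8 (mod 161)
6^5 = 6^1 × 6^4 ≡ 48 (mod 161)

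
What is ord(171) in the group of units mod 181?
180

181 is prime, so ord(171) divides φ(181) = 180.
Divisors of 180: 1, 2, 3, 4, 5, 6, 9, 10, 12, 15, 18, 20, 30, 36, 45, 60, 90, 180.
Repeated squaring: 171^1 ≡ 171, 171^2 ≡ 100, 171^4 ≡ 45, 171^8 ≡ 34, 171^16 ≡ 70, 171^32 ≡ 13, 171^64 ≡ 169, 171^128 ≡ 144 (mod 181).
Test 171^d mod 181 for each divisor d in increasing order:
171^1 ≡ 171
171^2 ≡ 100
171^3 = 171^2·171^1 ≡ 86
171^4 ≡ 45
171^5 = 171^4·171^1 ≡ 93
171^6 = 171^4·171^2 ≡ 156
171^9 = 171^8·171^1 ≡ 22
171^10 = 171^8·171^2 ≡ 142
171^12 = 171^8·171^4 ≡ 82
171^15 = 171^8·171^4·171^2·171^1 ≡ 174
171^18 = 171^16·171^2 ≡ 122
171^20 = 171^16·171^4 ≡ 73
171^30 = 171^16·171^8·171^4·171^2 ≡ 49
171^36 = 171^32·171^4 ≡ 42
171^45 = 171^32·171^8·171^4·171^1 ≡ 19
171^60 = 171^32·171^16·171^8·171^4 ≡ 48
171^90 = 171^64·171^16·171^8·171^2 ≡ 180
171^180 = 171^128·171^32·171^16·171^4 ≡ 1  ← first divisor giving 1
The order is 180.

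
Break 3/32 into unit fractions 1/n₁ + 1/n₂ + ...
1/11 + 1/352

Greedy algorithm:
3/32: ceiling(32/3) = 11, use 1/11
1/352: ceiling(352/1) = 352, use 1/352
Result: 3/32 = 1/11 + 1/352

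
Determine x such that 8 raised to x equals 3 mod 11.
6

Baby-step giant-step with step n = ⌈√11⌉ = 4.
Baby steps 8^j mod 11 (j:value) for j=0..3: 0:1, 1:8, 2:9, 3:6.
Giant-step multiplier: 8^(-4) ≡ 8^(10-4) = 8^6 ≡ 3 (mod 11).
Giant steps γ_i = 3·3^i mod 11: γ_0=3, γ_1=9 (in table at j=2).
x = i·n + j = 1·4 + 2 = 6.
Check: 8^6 ≡ 3 (mod 11).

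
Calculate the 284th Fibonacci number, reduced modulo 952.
949

Matrix identity: Q^n = [[F_(n+1), F_n], [F_n, F_(n-1)]] with Q = [[1,1],[1,0]].
n = 284 = 100011100₂. Square-and-multiply, entries mod 952:
Q^1 = [[1,1],[1,0]]
Q^2 = (Q^1)² = [[2,1],[1,1]]
Q^4 = (Q^2)² = [[5,3],[3,2]]
Q^8 = (Q^4)² = [[34,21],[21,13]]
Q^17 = (Q^8)²·Q = [[680,645],[645,35]]
Q^35 = (Q^17)²·Q = [[136,681],[681,407]]
Q^71 = (Q^35)²·Q = [[0,545],[545,407]]
Q^142 = (Q^71)² = [[1,951],[951,2]]
Q^284 = (Q^142)² = [[2,949],[949,5]]
F_284 mod 952 = Q^284[0][1] = 949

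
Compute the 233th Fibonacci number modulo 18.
13

Matrix identity: Q^n = [[F_(n+1), F_n], [F_n, F_(n-1)]] with Q = [[1,1],[1,0]].
n = 233 = 11101001₂. Square-and-multiply, entries mod 18:
Q^1 = [[1,1],[1,0]]
Q^3 = (Q^1)²·Q = [[3,2],[2,1]]
Q^7 = (Q^3)²·Q = [[3,13],[13,8]]
Q^14 = (Q^7)² = [[16,17],[17,17]]
Q^29 = (Q^14)²·Q = [[8,5],[5,3]]
Q^58 = (Q^29)² = [[17,1],[1,16]]
Q^116 = (Q^58)² = [[2,15],[15,5]]
Q^233 = (Q^116)²·Q = [[10,13],[13,15]]
F_233 mod 18 = Q^233[0][1] = 13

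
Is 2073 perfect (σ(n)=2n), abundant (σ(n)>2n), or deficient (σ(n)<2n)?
deficient

Proper divisors of 2073: sum = 1 + 3 + 691 = 695
Since 695 < 2073, 2073 is deficient.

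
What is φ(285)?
144

285 = 3 × 5 × 19
φ(n) = n × ∏(1 - 1/p) for each prime p dividing n
φ(285) = 285 × (1 - 1/3) × (1 - 1/5) × (1 - 1/19) = 144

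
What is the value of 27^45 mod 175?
132

Repeated squaring. Binary of 45 = 101101.
27^1 ≡ 27 (mod 175); 27^2 ≡ 29 (mod 175); 27^4 ≡ 141 (mod 175); 27^8 ≡ 106 (mod 175); 27^16 ≡ 36 (mod 175); 27^32 ≡ 71 (mod 175)
27^45 = 27^1 × 27^4 × 27^8 × 27^32 ≡ 132 (mod 175)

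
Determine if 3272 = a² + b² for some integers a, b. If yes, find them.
34² + 46² (a=34, b=46)

Factorization: 3272 = 2^3 × 409
By Fermat: n is sum of two squares iff every prime p ≡ 3 (mod 4) appears to even power.
All primes ≡ 3 (mod 4) appear to even power.
Search a = 0, 1, 2, … for 3272 - a² a perfect square: first hit at a = 34: 3272 - 1156 = 2116 = 46².
3272 = 34² + 46² = 1156 + 2116 ✓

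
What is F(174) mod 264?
80

Matrix identity: Q^n = [[F_(n+1), F_n], [F_n, F_(n-1)]] with Q = [[1,1],[1,0]].
n = 174 = 10101110₂. Square-and-multiply, entries mod 264:
Q^1 = [[1,1],[1,0]]
Q^2 = (Q^1)² = [[2,1],[1,1]]
Q^5 = (Q^2)²·Q = [[8,5],[5,3]]
Q^10 = (Q^5)² = [[89,55],[55,34]]
Q^21 = (Q^10)²·Q = [[23,122],[122,165]]
Q^43 = (Q^21)²·Q = [[69,101],[101,232]]
Q^87 = (Q^43)²·Q = [[219,178],[178,41]]
Q^174 = (Q^87)² = [[181,80],[80,101]]
F_174 mod 264 = Q^174[0][1] = 80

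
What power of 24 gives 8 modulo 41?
6

Baby-step giant-step with step n = ⌈√41⌉ = 7.
Baby steps 24^j mod 41 (j:value) for j=0..6: 0:1, 1:24, 2:2, 3:7, 4:4, 5:14, 6:8.
h = 8 is already in the table at j=6, so x = 6.
Check: 24^6 ≡ 8 (mod 41).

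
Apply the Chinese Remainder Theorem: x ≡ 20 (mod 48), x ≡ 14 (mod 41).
260

Using Chinese Remainder Theorem:
M = 48 × 41 = 1968
M1 = 41, M2 = 48
y1 = 41^(-1) mod 48 = 41
y2 = 48^(-1) mod 41 = 6
x = (20×41×41 + 14×48×6) mod 1968 = 260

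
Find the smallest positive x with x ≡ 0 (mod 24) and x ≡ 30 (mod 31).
216

Using Chinese Remainder Theorem:
M = 24 × 31 = 744
M1 = 31, M2 = 24
y1 = 31^(-1) mod 24 = 7
y2 = 24^(-1) mod 31 = 22
x = (0×31×7 + 30×24×22) mod 744 = 216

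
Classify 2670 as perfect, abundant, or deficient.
abundant

Proper divisors of 2670: sum = 1 + 2 + 3 + 5 + 6 + 10 + 15 + 30 + 89 + 178 + 267 + 445 + 534 + 890 + 1335 = 3810
Since 3810 > 2670, 2670 is abundant.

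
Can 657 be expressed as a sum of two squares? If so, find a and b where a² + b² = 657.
9² + 24² (a=9, b=24)

Factorization: 657 = 3^2 × 73
By Fermat: n is sum of two squares iff every prime p ≡ 3 (mod 4) appears to even power.
All primes ≡ 3 (mod 4) appear to even power.
Search a = 0, 1, 2, … for 657 - a² a perfect square: first hit at a = 9: 657 - 81 = 576 = 24².
657 = 9² + 24² = 81 + 576 ✓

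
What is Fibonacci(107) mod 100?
13

Matrix identity: Q^n = [[F_(n+1), F_n], [F_n, F_(n-1)]] with Q = [[1,1],[1,0]].
n = 107 = 1101011₂. Square-and-multiply, entries mod 100:
Q^1 = [[1,1],[1,0]]
Q^3 = (Q^1)²·Q = [[3,2],[2,1]]
Q^6 = (Q^3)² = [[13,8],[8,5]]
Q^13 = (Q^6)²·Q = [[77,33],[33,44]]
Q^26 = (Q^13)² = [[18,93],[93,25]]
Q^53 = (Q^26)²·Q = [[72,73],[73,99]]
Q^107 = (Q^53)²·Q = [[96,13],[13,83]]
F_107 mod 100 = Q^107[0][1] = 13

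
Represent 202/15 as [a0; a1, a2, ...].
[13; 2, 7]

Euclidean algorithm steps:
202 = 13 × 15 + 7
15 = 2 × 7 + 1
7 = 7 × 1 + 0
Continued fraction: [13; 2, 7]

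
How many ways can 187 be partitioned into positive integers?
1280011042268

p(n) counts ways to write n as a sum of positive integers (order ignored).
Euler's pentagonal recurrence: p(k) = p(k-1) + p(k-2) - p(k-5) - p(k-7) + p(k-12) + p(k-15) - ... (offsets j(3j∓1)/2, signs ++--, p(0)=1, p(<0)=0).
DP table for k = 0..186: p(0)=1, p(1)=1, p(2)=2, p(3)=3, p(4)=5, p(5)=7, p(6)=11, p(7)=15, p(8)=22, p(9)=30, p(10)=42, p(11)=56, p(12)=77, p(13)=101, p(14)=135, p(15)=176, p(16)=231, p(17)=297, p(18)=385, p(19)=490, p(20)=627, p(21)=792, p(22)=1002, p(23)=1255, p(24)=1575, p(25)=1958, p(26)=2436, p(27)=3010, p(28)=3718, p(29)=4565, p(30)=5604, p(31)=6842, p(32)=8349, p(33)=10143, p(34)=12310, p(35)=14883, p(36)=17977, p(37)=21637, p(38)=26015, p(39)=31185, p(40)=37338, p(41)=44583, p(42)=53174, p(43)=63261, p(44)=75175, p(45)=89134, p(46)=105558, p(47)=124754, p(48)=147273, p(49)=173525, p(50)=204226, p(51)=239943, p(52)=281589, p(53)=329931, p(54)=386155, p(55)=451276, p(56)=526823, p(57)=614154, p(58)=715220, p(59)=831820, p(60)=966467, p(61)=1121505, p(62)=1300156, p(63)=1505499, p(64)=1741630, p(65)=2012558, p(66)=2323520, p(67)=2679689, p(68)=3087735, p(69)=3554345, p(70)=4087968, p(71)=4697205, p(72)=5392783, p(73)=6185689, p(74)=7089500, p(75)=8118264, p(76)=9289091, p(77)=10619863, p(78)=12132164, p(79)=13848650, p(80)=15796476, p(81)=18004327, p(82)=20506255, p(83)=23338469, p(84)=26543660, p(85)=30167357, p(86)=34262962, p(87)=38887673, p(88)=44108109, p(89)=49995925, p(90)=56634173, p(91)=64112359, p(92)=72533807, p(93)=82010177, p(94)=92669720, p(95)=104651419, p(96)=118114304, p(97)=133230930, p(98)=150198136, p(99)=169229875, p(100)=190569292, p(101)=214481126, p(102)=241265379, p(103)=271248950, p(104)=304801365, p(105)=342325709, p(106)=384276336, p(107)=431149389, p(108)=483502844, p(109)=541946240, p(110)=607163746, p(111)=679903203, p(112)=761002156, p(113)=851376628, p(114)=952050665, p(115)=1064144451, p(116)=1188908248, p(117)=1327710076, p(118)=1482074143, p(119)=1653668665, p(120)=1844349560, p(121)=2056148051, p(122)=2291320912, p(123)=2552338241, p(124)=2841940500, p(125)=3163127352, p(126)=3519222692, p(127)=3913864295, p(128)=4351078600, p(129)=4835271870, p(130)=5371315400, p(131)=5964539504, p(132)=6620830889, p(133)=7346629512, p(134)=8149040695, p(135)=9035836076, p(136)=10015581680, p(137)=11097645016, p(138)=12292341831, p(139)=13610949895, p(140)=15065878135, p(141)=16670689208, p(142)=18440293320, p(143)=20390982757, p(144)=22540654445, p(145)=24908858009, p(146)=27517052599, p(147)=30388671978, p(148)=33549419497, p(149)=37027355200, p(150)=40853235313, p(151)=45060624582, p(152)=49686288421, p(153)=54770336324, p(154)=60356673280, p(155)=66493182097, p(156)=73232243759, p(157)=80630964769, p(158)=88751778802, p(159)=97662728555, p(160)=107438159466, p(161)=118159068427, p(162)=129913904637, p(163)=142798995930, p(164)=156919475295, p(165)=172389800255, p(166)=189334822579, p(167)=207890420102, p(168)=228204732751, p(169)=250438925115, p(170)=274768617130, p(171)=301384802048, p(172)=330495499613, p(173)=362326859895, p(174)=397125074750, p(175)=435157697830, p(176)=476715857290, p(177)=522115831195, p(178)=571701605655, p(179)=625846753120, p(180)=684957390936, p(181)=749474411781, p(182)=819876908323, p(183)=896684817527, p(184)=980462880430, p(185)=1071823774337, p(186)=1171432692373.
Final step: p(187) = p(186) + p(185) - p(182) - p(180) + p(175) + p(172) - p(165) - p(161) + p(152) + p(147) - p(136) - p(130) + p(117) + p(110) - p(95) - p(87) + p(70) + p(61) - p(42) - p(32) + p(11) + p(0)
= 1171432692373 + 1071823774337 - 819876908323 - 684957390936 + 435157697830 + 330495499613 - 172389800255 - 118159068427 + 49686288421 + 30388671978 - 10015581680 - 5371315400 + 1327710076 + 607163746 - 104651419 - 38887673 + 4087968 + 1121505 - 53174 - 8349 + 56 + 1
= 1280011042268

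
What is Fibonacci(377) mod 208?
77

Matrix identity: Q^n = [[F_(n+1), F_n], [F_n, F_(n-1)]] with Q = [[1,1],[1,0]].
n = 377 = 101111001₂. Square-and-multiply, entries mod 208:
Q^1 = [[1,1],[1,0]]
Q^2 = (Q^1)² = [[2,1],[1,1]]
Q^5 = (Q^2)²·Q = [[8,5],[5,3]]
Q^11 = (Q^5)²·Q = [[144,89],[89,55]]
Q^23 = (Q^11)²·Q = [[192,161],[161,31]]
Q^47 = (Q^23)²·Q = [[96,177],[177,127]]
Q^94 = (Q^47)² = [[193,159],[159,34]]
Q^188 = (Q^94)² = [[130,109],[109,21]]
Q^377 = (Q^188)²·Q = [[104,77],[77,27]]
F_377 mod 208 = Q^377[0][1] = 77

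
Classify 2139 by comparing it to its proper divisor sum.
deficient

Proper divisors of 2139: sum = 1 + 3 + 23 + 31 + 69 + 93 + 713 = 933
Since 933 < 2139, 2139 is deficient.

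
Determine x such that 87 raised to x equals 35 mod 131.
54

Baby-step giant-step with step n = ⌈√131⌉ = 12.
Baby steps 87^j mod 131 (j:value) for j=0..11: 0:1, 1:87, 2:102, 3:97, 4:55, 5:69, 6:108, 7:95, 8:12, 9:127, 10:45, 11:116.
Giant-step multiplier: 87^(-12) ≡ 87^(130-12) = 87^118 ≡ 105 (mod 131).
Giant steps γ_i = 35·105^i mod 131: γ_0=35, γ_1=7, γ_2=80, γ_3=16, γ_4=108 (in table at j=6).
x = i·n + j = 4·12 + 6 = 54.
Check: 87^54 ≡ 35 (mod 131).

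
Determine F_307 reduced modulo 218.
71

Matrix identity: Q^n = [[F_(n+1), F_n], [F_n, F_(n-1)]] with Q = [[1,1],[1,0]].
n = 307 = 100110011₂. Square-and-multiply, entries mod 218:
Q^1 = [[1,1],[1,0]]
Q^2 = (Q^1)² = [[2,1],[1,1]]
Q^4 = (Q^2)² = [[5,3],[3,2]]
Q^9 = (Q^4)²·Q = [[55,34],[34,21]]
Q^19 = (Q^9)²·Q = [[7,39],[39,186]]
Q^38 = (Q^19)² = [[44,115],[115,147]]
Q^76 = (Q^38)² = [[119,165],[165,172]]
Q^153 = (Q^76)²·Q = [[21,184],[184,55]]
Q^307 = (Q^153)²·Q = [[103,71],[71,32]]
F_307 mod 218 = Q^307[0][1] = 71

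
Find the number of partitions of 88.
44108109

p(n) counts ways to write n as a sum of positive integers (order ignored).
Euler's pentagonal recurrence: p(k) = p(k-1) + p(k-2) - p(k-5) - p(k-7) + p(k-12) + p(k-15) - ... (offsets j(3j∓1)/2, signs ++--, p(0)=1, p(<0)=0).
DP table for k = 0..87: p(0)=1, p(1)=1, p(2)=2, p(3)=3, p(4)=5, p(5)=7, p(6)=11, p(7)=15, p(8)=22, p(9)=30, p(10)=42, p(11)=56, p(12)=77, p(13)=101, p(14)=135, p(15)=176, p(16)=231, p(17)=297, p(18)=385, p(19)=490, p(20)=627, p(21)=792, p(22)=1002, p(23)=1255, p(24)=1575, p(25)=1958, p(26)=2436, p(27)=3010, p(28)=3718, p(29)=4565, p(30)=5604, p(31)=6842, p(32)=8349, p(33)=10143, p(34)=12310, p(35)=14883, p(36)=17977, p(37)=21637, p(38)=26015, p(39)=31185, p(40)=37338, p(41)=44583, p(42)=53174, p(43)=63261, p(44)=75175, p(45)=89134, p(46)=105558, p(47)=124754, p(48)=147273, p(49)=173525, p(50)=204226, p(51)=239943, p(52)=281589, p(53)=329931, p(54)=386155, p(55)=451276, p(56)=526823, p(57)=614154, p(58)=715220, p(59)=831820, p(60)=966467, p(61)=1121505, p(62)=1300156, p(63)=1505499, p(64)=1741630, p(65)=2012558, p(66)=2323520, p(67)=2679689, p(68)=3087735, p(69)=3554345, p(70)=4087968, p(71)=4697205, p(72)=5392783, p(73)=6185689, p(74)=7089500, p(75)=8118264, p(76)=9289091, p(77)=10619863, p(78)=12132164, p(79)=13848650, p(80)=15796476, p(81)=18004327, p(82)=20506255, p(83)=23338469, p(84)=26543660, p(85)=30167357, p(86)=34262962, p(87)=38887673.
Final step: p(88) = p(87) + p(86) - p(83) - p(81) + p(76) + p(73) - p(66) - p(62) + p(53) + p(48) - p(37) - p(31) + p(18) + p(11)
= 38887673 + 34262962 - 23338469 - 18004327 + 9289091 + 6185689 - 2323520 - 1300156 + 329931 + 147273 - 21637 - 6842 + 385 + 56
= 44108109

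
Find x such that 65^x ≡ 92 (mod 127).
85

Baby-step giant-step with step n = ⌈√127⌉ = 12.
Baby steps 65^j mod 127 (j:value) for j=0..11: 0:1, 1:65, 2:34, 3:51, 4:13, 5:83, 6:61, 7:28, 8:42, 9:63, 10:31, 11:110.
Giant-step multiplier: 65^(-12) ≡ 65^(126-12) = 65^114 ≡ 117 (mod 127).
Giant steps γ_i = 92·117^i mod 127: γ_0=92, γ_1=96, γ_2=56, γ_3=75, γ_4=12, γ_5=7, γ_6=57, γ_7=65 (in table at j=1).
x = i·n + j = 7·12 + 1 = 85.
Check: 65^85 ≡ 92 (mod 127).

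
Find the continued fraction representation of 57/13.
[4; 2, 1, 1, 2]

Euclidean algorithm steps:
57 = 4 × 13 + 5
13 = 2 × 5 + 3
5 = 1 × 3 + 2
3 = 1 × 2 + 1
2 = 2 × 1 + 0
Continued fraction: [4; 2, 1, 1, 2]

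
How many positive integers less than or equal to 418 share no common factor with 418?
180

418 = 2 × 11 × 19
φ(n) = n × ∏(1 - 1/p) for each prime p dividing n
φ(418) = 418 × (1 - 1/2) × (1 - 1/11) × (1 - 1/19) = 180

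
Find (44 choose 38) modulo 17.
6

Using Lucas' theorem:
Write n=44 and k=38 in base 17:
n in base 17: [2, 10]
k in base 17: [2, 4]
C(44,38) mod 17 = ∏ C(n_i, k_i) mod 17
Digit binomials (mod 17): C(2,2) = 1; C(10,4) = 210 ≡ 6
Product: 1 × 6 = 6 ≡ 6 (mod 17)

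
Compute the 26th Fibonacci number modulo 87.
28

Matrix identity: Q^n = [[F_(n+1), F_n], [F_n, F_(n-1)]] with Q = [[1,1],[1,0]].
n = 26 = 11010₂. Square-and-multiply, entries mod 87:
Q^1 = [[1,1],[1,0]]
Q^3 = (Q^1)²·Q = [[3,2],[2,1]]
Q^6 = (Q^3)² = [[13,8],[8,5]]
Q^13 = (Q^6)²·Q = [[29,59],[59,57]]
Q^26 = (Q^13)² = [[59,28],[28,31]]
F_26 mod 87 = Q^26[0][1] = 28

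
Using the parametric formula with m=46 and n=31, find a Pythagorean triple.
(1155, 2852, 3077)

Euclid's formula: a = m² - n², b = 2mn, c = m² + n²
m = 46, n = 31
a = 46² - 31² = 2116 - 961 = 1155
b = 2 × 46 × 31 = 2852
c = 46² + 31² = 2116 + 961 = 3077
Verification: 1155² + 2852² = 1334025 + 8133904 = 9467929 = 3077² ✓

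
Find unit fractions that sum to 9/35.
1/4 + 1/140

Greedy algorithm:
9/35: ceiling(35/9) = 4, use 1/4
1/140: ceiling(140/1) = 140, use 1/140
Result: 9/35 = 1/4 + 1/140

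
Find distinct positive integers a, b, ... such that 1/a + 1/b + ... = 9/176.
1/20 + 1/880

Greedy algorithm:
9/176: ceiling(176/9) = 20, use 1/20
1/880: ceiling(880/1) = 880, use 1/880
Result: 9/176 = 1/20 + 1/880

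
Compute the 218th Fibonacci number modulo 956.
405

Matrix identity: Q^n = [[F_(n+1), F_n], [F_n, F_(n-1)]] with Q = [[1,1],[1,0]].
n = 218 = 11011010₂. Square-and-multiply, entries mod 956:
Q^1 = [[1,1],[1,0]]
Q^3 = (Q^1)²·Q = [[3,2],[2,1]]
Q^6 = (Q^3)² = [[13,8],[8,5]]
Q^13 = (Q^6)²·Q = [[377,233],[233,144]]
Q^27 = (Q^13)²·Q = [[419,438],[438,937]]
Q^54 = (Q^27)² = [[301,252],[252,49]]
Q^109 = (Q^54)²·Q = [[437,189],[189,248]]
Q^218 = (Q^109)² = [[118,405],[405,669]]
F_218 mod 956 = Q^218[0][1] = 405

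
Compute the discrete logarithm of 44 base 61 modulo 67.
37

Baby-step giant-step with step n = ⌈√67⌉ = 9.
Baby steps 61^j mod 67 (j:value) for j=0..8: 0:1, 1:61, 2:36, 3:52, 4:23, 5:63, 6:24, 7:57, 8:60.
Giant-step multiplier: 61^(-9) ≡ 61^(66-9) = 61^57 ≡ 8 (mod 67).
Giant steps γ_i = 44·8^i mod 67: γ_0=44, γ_1=17, γ_2=2, γ_3=16, γ_4=61 (in table at j=1).
x = i·n + j = 4·9 + 1 = 37.
Check: 61^37 ≡ 44 (mod 67).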